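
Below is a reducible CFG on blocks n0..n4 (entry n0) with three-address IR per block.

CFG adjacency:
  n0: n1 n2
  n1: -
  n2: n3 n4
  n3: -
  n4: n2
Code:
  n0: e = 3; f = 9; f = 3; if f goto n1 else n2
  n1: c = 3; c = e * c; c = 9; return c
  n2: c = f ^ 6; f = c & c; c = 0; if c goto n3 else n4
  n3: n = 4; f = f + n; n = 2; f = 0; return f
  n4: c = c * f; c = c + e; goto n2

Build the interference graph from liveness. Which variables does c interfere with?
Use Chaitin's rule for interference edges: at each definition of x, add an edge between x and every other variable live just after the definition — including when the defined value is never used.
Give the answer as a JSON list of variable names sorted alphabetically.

def/use:
  n0: {e,f} / ∅
  n1: {c} / {e}
  n2: {c,f} / {f}
  n3: {f,n} / {f}
  n4: {c} / {c,e,f}

Backward fixpoint:
  n0: in=∅ out={e,f}
  n1: in={e} out=∅
  n2: in={e,f} out={c,e,f}
  n3: in={f} out=∅
  n4: in={c,e,f} out={e,f}

Conflict graph:
  c: {e,f}
  e: {c,f}
  f: {c,e,n}
  n: {f}

N(c) = ["e", "f"]

Answer: ["e", "f"]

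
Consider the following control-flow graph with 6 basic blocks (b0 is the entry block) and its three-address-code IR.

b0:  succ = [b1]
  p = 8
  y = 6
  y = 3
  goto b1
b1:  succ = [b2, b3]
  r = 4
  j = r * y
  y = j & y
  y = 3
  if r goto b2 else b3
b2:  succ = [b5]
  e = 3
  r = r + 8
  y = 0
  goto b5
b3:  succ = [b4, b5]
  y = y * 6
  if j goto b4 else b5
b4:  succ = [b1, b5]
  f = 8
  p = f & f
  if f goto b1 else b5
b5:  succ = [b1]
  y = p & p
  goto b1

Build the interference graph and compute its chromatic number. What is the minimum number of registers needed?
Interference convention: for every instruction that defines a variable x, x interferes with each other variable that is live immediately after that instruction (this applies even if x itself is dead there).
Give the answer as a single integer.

Answer: 4

Working:
Block summaries:
  b0: {p,y} / ∅
  b1: {j,r,y} / {y}
  b2: {e,r,y} / {r}
  b3: {y} / {j,y}
  b4: {f,p} / ∅
  b5: {y} / {p}

Backward fixpoint:
  b0 li=∅ lo={p,y}
  b1 li={p,y} lo={j,p,r,y}
  b2 li={p,r} lo={p}
  b3 li={j,p,y} lo={p,y}
  b4 li={y} lo={p,y}
  b5 li={p} lo={p,y}

Conflict graph:
  e — {p,r}
  f — {p,y}
  j — {p,r,y}
  p — {e,f,j,r,y}
  r — {e,j,p,y}
  y — {f,j,p,r}

Chromatic number:
  {j,p,r,y} pairwise interfere (4-clique) ⇒ χ ≥ 4
  assign e→r2 f→r1 j→r3 p→r0 r→r1 y→r2 — no edge inside a register ⇒ χ ≤ 4
  χ = 4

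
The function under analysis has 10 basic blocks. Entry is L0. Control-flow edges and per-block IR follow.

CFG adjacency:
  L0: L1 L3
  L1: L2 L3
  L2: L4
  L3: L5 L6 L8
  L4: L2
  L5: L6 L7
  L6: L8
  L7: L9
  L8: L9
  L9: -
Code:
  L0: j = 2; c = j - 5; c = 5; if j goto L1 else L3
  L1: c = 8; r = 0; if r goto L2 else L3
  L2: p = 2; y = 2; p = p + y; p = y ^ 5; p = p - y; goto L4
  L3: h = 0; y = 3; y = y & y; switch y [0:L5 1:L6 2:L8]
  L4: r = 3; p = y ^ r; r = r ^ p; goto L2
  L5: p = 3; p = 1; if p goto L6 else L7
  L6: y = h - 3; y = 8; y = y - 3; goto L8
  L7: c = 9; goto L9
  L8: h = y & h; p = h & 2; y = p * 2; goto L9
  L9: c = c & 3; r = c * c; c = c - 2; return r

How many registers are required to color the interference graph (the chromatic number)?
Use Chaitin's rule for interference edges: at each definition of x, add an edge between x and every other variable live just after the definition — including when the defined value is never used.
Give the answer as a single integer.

Block summaries:
  L0: {c,j} / ∅
  L1: {c,r} / ∅
  L2: {p,y} / ∅
  L3: {h,y} / ∅
  L4: {p,r} / {y}
  L5: {p} / ∅
  L6: {y} / {h}
  L7: {c} / ∅
  L8: {h,p,y} / {h,y}
  L9: {c,r} / {c}

Liveness:
  live L0: ∅→{c}
  live L1: ∅→{c}
  live L2: ∅→{y}
  live L3: {c}→{c,h,y}
  live L4: {y}→∅
  live L5: {c,h}→{c,h}
  live L6: {c,h}→{c,h,y}
  live L7: ∅→{c}
  live L8: {c,h,y}→{c}
  live L9: {c}→∅

Interference:
  c — {h,j,p,r,y}
  h — {c,p,y}
  j — {c}
  p — {c,h,r,y}
  r — {c,p,y}
  y — {c,h,p,r}

Chromatic number:
  {c,h,p,y} pairwise interfere (4-clique) ⇒ χ ≥ 4
  4-colouring: R0={c}  R1={j,p}  R2={y}  R3={h,r}
  χ = 4

Answer: 4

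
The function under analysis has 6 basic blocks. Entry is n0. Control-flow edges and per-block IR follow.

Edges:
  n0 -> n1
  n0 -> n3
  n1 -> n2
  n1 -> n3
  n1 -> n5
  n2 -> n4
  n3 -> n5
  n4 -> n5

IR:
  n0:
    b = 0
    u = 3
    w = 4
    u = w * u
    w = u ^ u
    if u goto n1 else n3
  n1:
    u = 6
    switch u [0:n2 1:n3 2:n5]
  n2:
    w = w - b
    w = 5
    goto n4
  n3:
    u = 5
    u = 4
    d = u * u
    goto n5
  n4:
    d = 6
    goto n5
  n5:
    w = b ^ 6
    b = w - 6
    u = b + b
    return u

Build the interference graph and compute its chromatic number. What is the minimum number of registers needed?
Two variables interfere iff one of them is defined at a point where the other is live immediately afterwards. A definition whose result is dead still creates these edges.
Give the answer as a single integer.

Block summaries:
  n0: {b,u,w} / ∅
  n1: {u} / ∅
  n2: {w} / {b,w}
  n3: {d,u} / ∅
  n4: {d} / ∅
  n5: {b,u,w} / {b}

Liveness:
  n0 li=∅ lo={b,w}
  n1 li={b,w} lo={b,w}
  n2 li={b,w} lo={b}
  n3 li={b} lo={b}
  n4 li={b} lo={b}
  n5 li={b} lo=∅

Interference:
  b↔{d,u,w}
  d↔{b}
  u↔{b,w}
  w↔{b,u}

Registers:
  clique {b,u,w} ⇒ need ≥ 3
  assign b→R0 d→R1 u→R1 w→R2 — no edge inside a register ⇒ χ ≤ 3
  χ = 3

Answer: 3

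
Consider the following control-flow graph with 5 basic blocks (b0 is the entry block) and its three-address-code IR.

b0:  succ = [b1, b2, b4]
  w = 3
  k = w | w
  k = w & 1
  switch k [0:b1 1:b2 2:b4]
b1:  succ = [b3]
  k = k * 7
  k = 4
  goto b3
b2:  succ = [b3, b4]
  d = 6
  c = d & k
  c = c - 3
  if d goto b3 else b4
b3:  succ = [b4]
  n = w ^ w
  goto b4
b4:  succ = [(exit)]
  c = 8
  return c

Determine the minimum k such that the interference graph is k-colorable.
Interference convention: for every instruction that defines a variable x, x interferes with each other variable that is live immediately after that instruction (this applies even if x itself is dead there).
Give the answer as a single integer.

Answer: 3

Working:
Block summaries:
  b0: {k,w} / ∅
  b1: {k} / {k}
  b2: {c,d} / {k}
  b3: {n} / {w}
  b4: {c} / ∅

Backward fixpoint:
  b0: in=∅ out={k,w}
  b1: in={k,w} out={w}
  b2: in={k,w} out={w}
  b3: in={w} out=∅
  b4: in=∅ out=∅

Interfere edges:
  c↔{d,w}
  d↔{c,k,w}
  k↔{d,w}
  n↔∅
  w↔{c,d,k}

Colouring:
  {c,d,w} pairwise interfere (3-clique) ⇒ χ ≥ 3
  3-colouring: r0={d,n}  r1={w}  r2={c,k}
  χ = 3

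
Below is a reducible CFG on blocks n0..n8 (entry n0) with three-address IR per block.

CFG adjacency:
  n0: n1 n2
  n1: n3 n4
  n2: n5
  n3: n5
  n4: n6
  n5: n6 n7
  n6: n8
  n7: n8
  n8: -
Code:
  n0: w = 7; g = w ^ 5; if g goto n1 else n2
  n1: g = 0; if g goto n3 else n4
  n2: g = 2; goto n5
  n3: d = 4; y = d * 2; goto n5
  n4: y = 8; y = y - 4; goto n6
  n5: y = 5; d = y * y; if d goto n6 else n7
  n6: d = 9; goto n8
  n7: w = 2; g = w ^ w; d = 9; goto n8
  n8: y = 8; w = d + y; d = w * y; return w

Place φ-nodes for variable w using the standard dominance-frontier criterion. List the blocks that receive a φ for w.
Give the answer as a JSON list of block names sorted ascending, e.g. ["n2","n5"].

idom tree: n1←n0 n2←n0 n3←n1 n4←n1 n5←n0 n6←n0 n7←n5 n8←n0
Dom∩ at merges:
  n5: preds {n2,n3}: {n0,n2} ∩ {n0,n1,n3} = {n0}; idom=n0
  n6: preds {n4,n5}: {n0,n1,n4} ∩ {n0,n5} = {n0}; idom=n0
  n8: preds {n6,n7}: {n0,n6} ∩ {n0,n5,n7} = {n0}; idom=n0

Frontier:
  join n5 pred n2: n2 stop@n0
  join n5 pred n3: n3→n1 stop@n0
  join n6 pred n4: n4→n1 stop@n0
  join n6 pred n5: n5 stop@n0
  join n8 pred n6: n6 stop@n0
  join n8 pred n7: n7→n5 stop@n0
  DF(n0)=∅
  DF(n1)={n5,n6}
  DF(n2)={n5}
  DF(n3)={n5}
  DF(n4)={n6}
  DF(n5)={n6,n8}
  DF(n6)={n8}
  DF(n7)={n8}
  DF(n8)=∅

φ for w: defs {n0,n7,n8}
  DF⁺ = {n8}

Answer: ["n8"]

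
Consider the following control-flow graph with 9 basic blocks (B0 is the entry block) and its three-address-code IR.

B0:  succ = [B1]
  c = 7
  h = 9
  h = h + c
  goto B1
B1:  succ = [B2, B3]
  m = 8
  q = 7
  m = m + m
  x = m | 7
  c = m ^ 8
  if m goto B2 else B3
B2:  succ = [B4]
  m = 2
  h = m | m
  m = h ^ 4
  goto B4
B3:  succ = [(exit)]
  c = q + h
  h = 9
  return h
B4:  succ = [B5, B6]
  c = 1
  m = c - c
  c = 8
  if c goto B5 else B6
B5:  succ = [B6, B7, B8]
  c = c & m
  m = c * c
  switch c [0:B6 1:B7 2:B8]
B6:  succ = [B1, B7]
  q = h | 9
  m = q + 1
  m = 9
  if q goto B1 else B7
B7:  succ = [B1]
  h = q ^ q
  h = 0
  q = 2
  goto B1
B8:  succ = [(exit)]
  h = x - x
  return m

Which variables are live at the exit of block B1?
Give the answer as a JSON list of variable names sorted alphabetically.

def/use:
  B0: def={c,h} ue=∅
  B1: def={c,m,q,x} ue=∅
  B2: def={h,m} ue=∅
  B3: def={c,h} ue={h,q}
  B4: def={c,m} ue=∅
  B5: def={c,m} ue={c,m}
  B6: def={m,q} ue={h}
  B7: def={h,q} ue={q}
  B8: def={h} ue={m,x}

Live sets:
  live B0: ∅→{h}
  live B1: {h}→{h,q,x}
  live B2: {q,x}→{h,q,x}
  live B3: {h,q}→∅
  live B4: {h,q,x}→{c,h,m,q,x}
  live B5: {c,h,m,q,x}→{h,m,q,x}
  live B6: {h}→{h,q}
  live B7: {q}→{h}
  live B8: {m,x}→∅

live-out(B1) = ["h", "q", "x"]

Answer: ["h", "q", "x"]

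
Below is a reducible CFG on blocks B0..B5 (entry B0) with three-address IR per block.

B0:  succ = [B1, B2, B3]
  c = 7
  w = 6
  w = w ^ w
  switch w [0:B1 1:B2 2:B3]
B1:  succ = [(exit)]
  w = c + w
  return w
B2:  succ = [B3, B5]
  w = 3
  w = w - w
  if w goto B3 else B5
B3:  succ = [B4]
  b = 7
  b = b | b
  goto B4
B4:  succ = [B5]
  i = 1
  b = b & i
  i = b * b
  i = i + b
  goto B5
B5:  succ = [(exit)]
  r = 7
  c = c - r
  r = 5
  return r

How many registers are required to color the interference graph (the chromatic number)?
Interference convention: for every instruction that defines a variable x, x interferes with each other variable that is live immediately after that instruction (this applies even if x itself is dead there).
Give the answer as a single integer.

Block summaries:
  B0: def={c,w} ue=∅
  B1: def={w} ue={c,w}
  B2: def={w} ue=∅
  B3: def={b} ue=∅
  B4: def={b,i} ue={b}
  B5: def={c,r} ue={c}

Liveness:
  B0: in=∅ out={c,w}
  B1: in={c,w} out=∅
  B2: in={c} out={c}
  B3: in={c} out={b,c}
  B4: in={b,c} out={c}
  B5: in={c} out=∅

Interference:
  b↔{c,i}
  c↔{b,i,r,w}
  i↔{b,c}
  r↔{c}
  w↔{c}

Colouring:
  {b,c,i} pairwise interfere (3-clique) ⇒ χ ≥ 3
  3-colouring: r0={c}  r1={b,r,w}  r2={i}
  χ = 3

Answer: 3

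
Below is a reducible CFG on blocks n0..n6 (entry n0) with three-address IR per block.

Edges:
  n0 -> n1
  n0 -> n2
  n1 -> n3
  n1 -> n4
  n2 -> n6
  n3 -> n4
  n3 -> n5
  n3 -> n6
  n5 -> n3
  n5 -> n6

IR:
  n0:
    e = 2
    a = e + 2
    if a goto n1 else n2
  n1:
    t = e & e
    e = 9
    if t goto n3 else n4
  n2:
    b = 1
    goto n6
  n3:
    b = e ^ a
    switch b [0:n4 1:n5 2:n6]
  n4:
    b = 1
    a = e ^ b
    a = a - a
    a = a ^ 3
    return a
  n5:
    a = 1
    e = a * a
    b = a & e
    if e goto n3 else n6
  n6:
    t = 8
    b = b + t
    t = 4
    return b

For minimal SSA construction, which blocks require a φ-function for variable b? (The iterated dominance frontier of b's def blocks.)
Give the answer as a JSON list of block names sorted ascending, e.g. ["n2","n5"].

idom tree: n1←n0 n2←n0 n3←n1 n4←n1 n5←n3 n6←n0
Dom at joins:
  n3: preds {n1,n5}: {n0,n1} ∩ {n0,n1,n3,n5} = {n0,n1}; idom=n1
  n4: preds {n1,n3}: {n0,n1} ∩ {n0,n1,n3} = {n0,n1}; idom=n1
  n6: preds {n2,n3,n5}: {n0,n2} ∩ {n0,n1,n3} ∩ {n0,n1,n3,n5} = {n0}; idom=n0

Frontier:
  n3←n1: walk · to n1
  n3←n5: walk n5→n3 to n1
  n4←n1: walk · to n1
  n4←n3: walk n3 to n1
  n6←n2: walk n2 to n0
  n6←n3: walk n3→n1 to n0
  n6←n5: walk n5→n3→n1 to n0
  DF(n0)=∅
  DF(n1)={n6}
  DF(n2)={n6}
  DF(n3)={n3,n4,n6}
  DF(n4)=∅
  DF(n5)={n3,n6}
  DF(n6)=∅

φ for b: defs {n2,n3,n4,n5,n6}
  DF⁺ = {n3,n4,n6}

Answer: ["n3", "n4", "n6"]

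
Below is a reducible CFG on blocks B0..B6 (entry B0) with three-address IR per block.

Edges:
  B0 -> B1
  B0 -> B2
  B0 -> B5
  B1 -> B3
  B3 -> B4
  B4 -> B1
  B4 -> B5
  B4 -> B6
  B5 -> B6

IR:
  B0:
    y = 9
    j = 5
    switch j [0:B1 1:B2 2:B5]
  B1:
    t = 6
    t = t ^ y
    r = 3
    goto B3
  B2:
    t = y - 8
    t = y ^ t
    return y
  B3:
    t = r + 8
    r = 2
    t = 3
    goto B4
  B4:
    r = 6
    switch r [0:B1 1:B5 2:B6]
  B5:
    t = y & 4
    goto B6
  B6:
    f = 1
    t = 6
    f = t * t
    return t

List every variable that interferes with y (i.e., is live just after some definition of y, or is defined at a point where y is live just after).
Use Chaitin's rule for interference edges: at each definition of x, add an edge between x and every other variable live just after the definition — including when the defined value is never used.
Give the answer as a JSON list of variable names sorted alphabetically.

Answer: ["j", "r", "t"]

Analysis:
def/use:
  B0: {j,y} / ∅
  B1: {r,t} / {y}
  B2: {t} / {y}
  B3: {r,t} / {r}
  B4: {r} / ∅
  B5: {t} / {y}
  B6: {f,t} / ∅

Backward fixpoint:
  B0: in=∅ out={y}
  B1: in={y} out={r,y}
  B2: in={y} out=∅
  B3: in={r,y} out={y}
  B4: in={y} out={y}
  B5: in={y} out=∅
  B6: in=∅ out=∅

Interfere edges:
  f — {t}
  j — {y}
  r — {y}
  t — {f,y}
  y — {j,r,t}

N(y) = ["j", "r", "t"]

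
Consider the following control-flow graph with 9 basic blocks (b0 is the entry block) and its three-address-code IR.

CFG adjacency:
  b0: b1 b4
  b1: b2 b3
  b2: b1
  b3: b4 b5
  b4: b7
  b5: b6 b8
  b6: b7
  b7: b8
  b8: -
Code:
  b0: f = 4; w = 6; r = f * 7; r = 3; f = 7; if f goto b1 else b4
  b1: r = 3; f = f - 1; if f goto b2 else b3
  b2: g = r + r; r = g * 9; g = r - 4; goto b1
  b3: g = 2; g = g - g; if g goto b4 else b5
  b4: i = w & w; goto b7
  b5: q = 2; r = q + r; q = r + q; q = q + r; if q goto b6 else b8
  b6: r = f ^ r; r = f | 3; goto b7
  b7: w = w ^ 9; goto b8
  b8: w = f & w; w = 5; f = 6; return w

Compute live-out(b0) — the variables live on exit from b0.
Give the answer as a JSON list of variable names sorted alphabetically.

Answer: ["f", "w"]

Working:
Per-block:
  b0: def={f,r,w} ue=∅
  b1: def={f,r} ue={f}
  b2: def={g,r} ue={r}
  b3: def={g} ue=∅
  b4: def={i} ue={w}
  b5: def={q,r} ue={r}
  b6: def={r} ue={f,r}
  b7: def={w} ue={w}
  b8: def={f,w} ue={f,w}

Backward fixpoint:
  b0: in=∅ out={f,w}
  b1: in={f,w} out={f,r,w}
  b2: in={f,r,w} out={f,w}
  b3: in={f,r,w} out={f,r,w}
  b4: in={f,w} out={f,w}
  b5: in={f,r,w} out={f,r,w}
  b6: in={f,r,w} out={f,w}
  b7: in={f,w} out={f,w}
  b8: in={f,w} out=∅

live-out(b0) = ["f", "w"]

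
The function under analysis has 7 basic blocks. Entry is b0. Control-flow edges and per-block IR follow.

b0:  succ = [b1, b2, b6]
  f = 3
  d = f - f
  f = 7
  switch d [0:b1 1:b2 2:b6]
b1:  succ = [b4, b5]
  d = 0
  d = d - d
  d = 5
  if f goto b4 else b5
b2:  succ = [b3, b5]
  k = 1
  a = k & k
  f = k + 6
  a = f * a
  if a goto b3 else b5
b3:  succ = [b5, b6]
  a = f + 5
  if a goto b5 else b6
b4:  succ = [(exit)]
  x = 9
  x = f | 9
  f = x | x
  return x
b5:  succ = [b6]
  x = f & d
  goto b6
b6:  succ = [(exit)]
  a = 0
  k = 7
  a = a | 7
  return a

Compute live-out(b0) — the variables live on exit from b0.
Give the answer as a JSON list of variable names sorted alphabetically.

Block summaries:
  b0: def={d,f} ue=∅
  b1: def={d} ue={f}
  b2: def={a,f,k} ue=∅
  b3: def={a} ue={f}
  b4: def={f,x} ue={f}
  b5: def={x} ue={d,f}
  b6: def={a,k} ue=∅

Live sets:
  b0: in=∅ out={d,f}
  b1: in={f} out={d,f}
  b2: in={d} out={d,f}
  b3: in={d,f} out={d,f}
  b4: in={f} out=∅
  b5: in={d,f} out=∅
  b6: in=∅ out=∅

live-out(b0) = ["d", "f"]

Answer: ["d", "f"]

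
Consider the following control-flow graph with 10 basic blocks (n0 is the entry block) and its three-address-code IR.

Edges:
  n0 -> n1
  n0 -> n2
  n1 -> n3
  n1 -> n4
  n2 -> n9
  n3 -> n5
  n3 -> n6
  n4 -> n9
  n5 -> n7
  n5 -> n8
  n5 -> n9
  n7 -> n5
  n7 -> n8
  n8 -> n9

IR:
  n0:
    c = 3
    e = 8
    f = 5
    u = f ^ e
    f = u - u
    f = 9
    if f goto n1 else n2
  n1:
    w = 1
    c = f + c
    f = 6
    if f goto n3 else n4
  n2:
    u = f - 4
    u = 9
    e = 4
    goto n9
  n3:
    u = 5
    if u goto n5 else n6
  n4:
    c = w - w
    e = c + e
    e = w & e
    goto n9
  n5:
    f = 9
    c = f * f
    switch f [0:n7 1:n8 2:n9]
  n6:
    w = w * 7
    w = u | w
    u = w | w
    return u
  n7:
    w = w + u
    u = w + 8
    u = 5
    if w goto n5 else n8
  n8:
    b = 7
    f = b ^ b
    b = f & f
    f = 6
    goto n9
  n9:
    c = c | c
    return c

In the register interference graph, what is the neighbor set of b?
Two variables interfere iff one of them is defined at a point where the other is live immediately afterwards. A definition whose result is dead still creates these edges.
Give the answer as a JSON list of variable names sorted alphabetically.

Block summaries:
  n0: def={c,e,f,u} ue=∅
  n1: def={c,f,w} ue={c,f}
  n2: def={e,u} ue={f}
  n3: def={u} ue=∅
  n4: def={c,e} ue={e,w}
  n5: def={c,f} ue=∅
  n6: def={u,w} ue={u,w}
  n7: def={u,w} ue={u,w}
  n8: def={b,f} ue=∅
  n9: def={c} ue={c}

Liveness:
  n0: in=∅ out={c,e,f}
  n1: in={c,e,f} out={e,w}
  n2: in={c,f} out={c}
  n3: in={w} out={u,w}
  n4: in={e,w} out={c}
  n5: in={u,w} out={c,u,w}
  n6: in={u,w} out=∅
  n7: in={c,u,w} out={c,u,w}
  n8: in={c} out={c}
  n9: in={c} out=∅

Conflict graph:
  b↔{c}
  c↔{b,e,f,u,w}
  e↔{c,f,u,w}
  f↔{c,e,u,w}
  u↔{c,e,f,w}
  w↔{c,e,f,u}

N(b) = ["c"]

Answer: ["c"]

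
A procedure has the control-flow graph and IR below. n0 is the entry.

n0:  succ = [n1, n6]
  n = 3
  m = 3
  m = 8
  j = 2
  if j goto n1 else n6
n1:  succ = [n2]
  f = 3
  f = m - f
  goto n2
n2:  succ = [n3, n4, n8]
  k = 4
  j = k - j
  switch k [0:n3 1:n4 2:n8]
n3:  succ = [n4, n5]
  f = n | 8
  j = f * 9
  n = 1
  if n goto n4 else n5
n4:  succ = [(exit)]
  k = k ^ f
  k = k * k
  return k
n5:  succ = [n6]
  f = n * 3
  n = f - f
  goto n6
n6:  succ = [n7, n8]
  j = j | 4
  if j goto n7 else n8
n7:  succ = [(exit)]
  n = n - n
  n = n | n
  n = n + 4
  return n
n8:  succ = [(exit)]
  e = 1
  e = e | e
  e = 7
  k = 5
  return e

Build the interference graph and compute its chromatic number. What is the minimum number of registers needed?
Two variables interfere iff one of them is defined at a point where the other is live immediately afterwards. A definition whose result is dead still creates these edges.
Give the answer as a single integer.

Per-block:
  n0: {j,m,n} / ∅
  n1: {f} / {m}
  n2: {j,k} / {j}
  n3: {f,j,n} / {n}
  n4: {k} / {f,k}
  n5: {f,n} / {n}
  n6: {j} / {j}
  n7: {n} / {n}
  n8: {e,k} / ∅

Liveness:
  n0: in=∅ out={j,m,n}
  n1: in={j,m,n} out={f,j,n}
  n2: in={f,j,n} out={f,k,n}
  n3: in={k,n} out={f,j,k,n}
  n4: in={f,k} out=∅
  n5: in={j,n} out={j,n}
  n6: in={j,n} out={n}
  n7: in={n} out=∅
  n8: in=∅ out=∅

Interference:
  e — {k}
  f — {j,k,m,n}
  j — {f,k,m,n}
  k — {e,f,j,n}
  m — {f,j,n}
  n — {f,j,k,m}

Registers:
  lower bound: {f,j,k,n} mutually conflict ⇒ χ ≥ 4
  4-colouring: R0={e,f}  R1={j}  R2={k,m}  R3={n}
  χ = 4

Answer: 4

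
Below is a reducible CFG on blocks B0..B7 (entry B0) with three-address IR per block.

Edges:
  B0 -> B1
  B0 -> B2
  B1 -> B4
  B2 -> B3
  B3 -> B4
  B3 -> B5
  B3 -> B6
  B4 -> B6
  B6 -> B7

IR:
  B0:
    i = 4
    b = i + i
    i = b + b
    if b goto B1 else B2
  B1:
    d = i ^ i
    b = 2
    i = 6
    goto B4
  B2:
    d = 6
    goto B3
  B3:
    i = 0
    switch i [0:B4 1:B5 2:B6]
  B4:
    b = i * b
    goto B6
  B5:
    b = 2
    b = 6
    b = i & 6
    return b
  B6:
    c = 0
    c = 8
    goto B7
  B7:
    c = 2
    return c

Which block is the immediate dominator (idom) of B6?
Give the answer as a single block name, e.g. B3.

idom tree: B1←B0 B2←B0 B3←B2 B4←B0 B5←B3 B6←B0 B7←B6
Dom at joins:
  B4: preds {B1,B3}: {B0,B1} ∩ {B0,B2,B3} = {B0}; idom=B0
  B6: preds {B3,B4}: {B0,B2,B3} ∩ {B0,B4} = {B0}; idom=B0

idom(B6) = B0

Answer: B0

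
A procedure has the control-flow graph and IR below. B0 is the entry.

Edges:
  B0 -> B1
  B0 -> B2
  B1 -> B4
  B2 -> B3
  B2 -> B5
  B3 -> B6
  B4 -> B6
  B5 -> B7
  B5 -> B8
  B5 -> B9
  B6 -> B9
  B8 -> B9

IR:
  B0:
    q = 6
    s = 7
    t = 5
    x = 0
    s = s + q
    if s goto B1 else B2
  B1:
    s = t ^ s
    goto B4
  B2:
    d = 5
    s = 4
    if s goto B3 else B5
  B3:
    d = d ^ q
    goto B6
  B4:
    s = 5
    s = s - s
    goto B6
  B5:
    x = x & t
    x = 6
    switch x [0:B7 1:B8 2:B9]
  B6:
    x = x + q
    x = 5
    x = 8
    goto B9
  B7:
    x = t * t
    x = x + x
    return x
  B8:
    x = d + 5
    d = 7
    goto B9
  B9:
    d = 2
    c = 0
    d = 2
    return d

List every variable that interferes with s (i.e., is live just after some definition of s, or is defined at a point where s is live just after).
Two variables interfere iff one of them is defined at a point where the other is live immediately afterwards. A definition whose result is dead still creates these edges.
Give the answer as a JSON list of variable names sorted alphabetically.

Block summaries:
  B0 def {q,s,t,x} use ∅
  B1 def {s} use {s,t}
  B2 def {d,s} use ∅
  B3 def {d} use {d,q}
  B4 def {s} use ∅
  B5 def {x} use {t,x}
  B6 def {x} use {q,x}
  B7 def {x} use {t}
  B8 def {d,x} use {d}
  B9 def {c,d} use ∅

Backward fixpoint:
  B0 li=∅ lo={q,s,t,x}
  B1 li={q,s,t,x} lo={q,x}
  B2 li={q,t,x} lo={d,q,t,x}
  B3 li={d,q,x} lo={q,x}
  B4 li={q,x} lo={q,x}
  B5 li={d,t,x} lo={d,t}
  B6 li={q,x} lo=∅
  B7 li={t} lo=∅
  B8 li={d} lo=∅
  B9 li=∅ lo=∅

Conflict graph:
  c↔∅
  d↔{q,s,t,x}
  q↔{d,s,t,x}
  s↔{d,q,t,x}
  t↔{d,q,s,x}
  x↔{d,q,s,t}

N(s) = ["d", "q", "t", "x"]

Answer: ["d", "q", "t", "x"]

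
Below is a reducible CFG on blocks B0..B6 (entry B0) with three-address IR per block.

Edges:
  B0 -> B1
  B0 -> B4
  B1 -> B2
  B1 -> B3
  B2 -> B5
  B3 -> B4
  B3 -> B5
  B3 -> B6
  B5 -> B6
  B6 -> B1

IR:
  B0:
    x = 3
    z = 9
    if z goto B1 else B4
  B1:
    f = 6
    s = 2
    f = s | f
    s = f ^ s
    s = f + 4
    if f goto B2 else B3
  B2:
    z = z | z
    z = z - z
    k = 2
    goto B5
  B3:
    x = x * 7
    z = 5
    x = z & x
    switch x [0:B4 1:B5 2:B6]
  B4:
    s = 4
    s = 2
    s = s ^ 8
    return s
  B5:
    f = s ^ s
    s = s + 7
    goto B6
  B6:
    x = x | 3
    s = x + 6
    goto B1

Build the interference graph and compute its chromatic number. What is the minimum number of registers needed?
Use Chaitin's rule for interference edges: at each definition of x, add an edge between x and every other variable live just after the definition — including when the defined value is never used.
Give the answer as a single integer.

def/use:
  B0: def={x,z} ue=∅
  B1: def={f,s} ue=∅
  B2: def={k,z} ue={z}
  B3: def={x,z} ue={x}
  B4: def={s} ue=∅
  B5: def={f,s} ue={s}
  B6: def={s,x} ue={x}

Backward fixpoint:
  B0 li=∅ lo={x,z}
  B1 li={x,z} lo={s,x,z}
  B2 li={s,x,z} lo={s,x,z}
  B3 li={s,x} lo={s,x,z}
  B4 li=∅ lo=∅
  B5 li={s,x,z} lo={x,z}
  B6 li={x,z} lo={x,z}

Interference:
  f — {s,x,z}
  k — {s,x,z}
  s — {f,k,x,z}
  x — {f,k,s,z}
  z — {f,k,s,x}

Colouring:
  {f,s,x,z} pairwise interfere (4-clique) ⇒ χ ≥ 4
  4-colouring: c0={s}  c1={x}  c2={z}  c3={f,k}
  χ = 4

Answer: 4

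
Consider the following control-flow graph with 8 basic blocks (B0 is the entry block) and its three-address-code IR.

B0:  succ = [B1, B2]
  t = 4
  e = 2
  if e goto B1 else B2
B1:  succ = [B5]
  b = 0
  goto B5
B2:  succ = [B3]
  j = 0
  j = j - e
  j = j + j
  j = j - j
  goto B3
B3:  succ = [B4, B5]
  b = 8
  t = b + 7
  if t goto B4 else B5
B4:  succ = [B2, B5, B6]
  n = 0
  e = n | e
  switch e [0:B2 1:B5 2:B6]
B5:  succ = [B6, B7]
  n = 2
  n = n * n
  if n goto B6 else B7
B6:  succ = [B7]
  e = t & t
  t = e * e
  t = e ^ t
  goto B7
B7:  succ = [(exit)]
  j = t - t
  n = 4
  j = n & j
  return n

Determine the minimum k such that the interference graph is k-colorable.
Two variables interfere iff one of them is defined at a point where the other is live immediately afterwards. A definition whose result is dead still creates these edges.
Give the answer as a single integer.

def/use:
  B0 def {e,t} use ∅
  B1 def {b} use ∅
  B2 def {j} use {e}
  B3 def {b,t} use ∅
  B4 def {e,n} use {e}
  B5 def {n} use ∅
  B6 def {e,t} use {t}
  B7 def {j,n} use {t}

Liveness:
  live B0: ∅→{e,t}
  live B1: {t}→{t}
  live B2: {e}→{e}
  live B3: {e}→{e,t}
  live B4: {e,t}→{e,t}
  live B5: {t}→{t}
  live B6: {t}→{t}
  live B7: {t}→∅

Conflict graph:
  b↔{e,t}
  e↔{b,j,n,t}
  j↔{e,n}
  n↔{e,j,t}
  t↔{b,e,n}

Colouring:
  lower bound: {b,e,t} mutually conflict ⇒ χ ≥ 3
  assign b→c1 e→c0 j→c2 n→c1 t→c2 — no edge inside a register ⇒ χ ≤ 3
  χ = 3

Answer: 3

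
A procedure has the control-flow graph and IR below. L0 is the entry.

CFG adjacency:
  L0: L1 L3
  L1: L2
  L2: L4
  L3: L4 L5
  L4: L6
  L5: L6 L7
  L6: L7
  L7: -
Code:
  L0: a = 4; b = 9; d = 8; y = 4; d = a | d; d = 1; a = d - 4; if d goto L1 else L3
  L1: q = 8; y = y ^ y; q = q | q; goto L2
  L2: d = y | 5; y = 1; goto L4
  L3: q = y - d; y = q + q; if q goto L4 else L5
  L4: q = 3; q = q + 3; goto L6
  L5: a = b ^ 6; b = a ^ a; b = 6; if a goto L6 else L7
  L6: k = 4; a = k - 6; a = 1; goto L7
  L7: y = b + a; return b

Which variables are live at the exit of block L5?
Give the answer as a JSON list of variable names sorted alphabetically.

Answer: ["a", "b"]

Working:
Block summaries:
  L0 def {a,b,d,y} use ∅
  L1 def {q,y} use {y}
  L2 def {d,y} use {y}
  L3 def {q,y} use {d,y}
  L4 def {q} use ∅
  L5 def {a,b} use {b}
  L6 def {a,k} use ∅
  L7 def {y} use {a,b}

Liveness:
  L0 li=∅ lo={b,d,y}
  L1 li={b,y} lo={b,y}
  L2 li={b,y} lo={b}
  L3 li={b,d,y} lo={b}
  L4 li={b} lo={b}
  L5 li={b} lo={a,b}
  L6 li={b} lo={a,b}
  L7 li={a,b} lo=∅

live-out(L5) = ["a", "b"]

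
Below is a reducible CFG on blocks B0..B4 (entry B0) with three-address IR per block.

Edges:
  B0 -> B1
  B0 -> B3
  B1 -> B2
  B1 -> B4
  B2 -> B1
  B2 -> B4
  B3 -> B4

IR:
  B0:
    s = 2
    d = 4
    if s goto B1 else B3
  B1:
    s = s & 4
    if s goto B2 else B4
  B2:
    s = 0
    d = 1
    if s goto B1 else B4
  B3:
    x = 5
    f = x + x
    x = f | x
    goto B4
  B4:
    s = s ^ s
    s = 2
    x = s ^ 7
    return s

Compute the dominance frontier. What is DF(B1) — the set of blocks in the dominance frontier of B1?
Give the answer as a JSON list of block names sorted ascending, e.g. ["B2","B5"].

Answer: ["B1", "B4"]

Working:
idom tree: B1←B0 B2←B1 B3←B0 B4←B0
Dom∩ at merges:
  B1: preds {B0,B2}: {B0} ∩ {B0,B1,B2} = {B0}; idom=B0
  B4: preds {B1,B2,B3}: {B0,B1} ∩ {B0,B1,B2} ∩ {B0,B3} = {B0}; idom=B0

Frontier:
  join B1 pred B0: · stop@B0
  join B1 pred B2: B2→B1 stop@B0
  join B4 pred B1: B1 stop@B0
  join B4 pred B2: B2→B1 stop@B0
  join B4 pred B3: B3 stop@B0
  DF(B0)=∅
  DF(B1)={B1,B4}
  DF(B2)={B1,B4}
  DF(B3)={B4}
  DF(B4)=∅

DF(B1) = ["B1", "B4"]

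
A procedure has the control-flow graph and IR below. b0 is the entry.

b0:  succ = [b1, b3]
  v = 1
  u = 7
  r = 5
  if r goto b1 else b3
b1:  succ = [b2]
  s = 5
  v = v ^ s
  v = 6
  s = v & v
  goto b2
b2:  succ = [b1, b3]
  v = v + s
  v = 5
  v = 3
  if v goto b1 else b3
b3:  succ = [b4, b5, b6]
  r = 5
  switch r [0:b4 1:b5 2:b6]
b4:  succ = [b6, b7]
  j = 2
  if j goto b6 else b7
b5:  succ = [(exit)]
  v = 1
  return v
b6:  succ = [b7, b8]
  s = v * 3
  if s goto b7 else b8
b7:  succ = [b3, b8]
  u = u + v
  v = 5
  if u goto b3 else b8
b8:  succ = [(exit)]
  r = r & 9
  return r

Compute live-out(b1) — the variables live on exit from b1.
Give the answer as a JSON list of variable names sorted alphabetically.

Answer: ["s", "u", "v"]

Working:
Block summaries:
  b0 def {r,u,v} use ∅
  b1 def {s,v} use {v}
  b2 def {v} use {s,v}
  b3 def {r} use ∅
  b4 def {j} use ∅
  b5 def {v} use ∅
  b6 def {s} use {v}
  b7 def {u,v} use {u,v}
  b8 def {r} use {r}

Live sets:
  live b0: ∅→{u,v}
  live b1: {u,v}→{s,u,v}
  live b2: {s,u,v}→{u,v}
  live b3: {u,v}→{r,u,v}
  live b4: {r,u,v}→{r,u,v}
  live b5: ∅→∅
  live b6: {r,u,v}→{r,u,v}
  live b7: {r,u,v}→{r,u,v}
  live b8: {r}→∅

live-out(b1) = ["s", "u", "v"]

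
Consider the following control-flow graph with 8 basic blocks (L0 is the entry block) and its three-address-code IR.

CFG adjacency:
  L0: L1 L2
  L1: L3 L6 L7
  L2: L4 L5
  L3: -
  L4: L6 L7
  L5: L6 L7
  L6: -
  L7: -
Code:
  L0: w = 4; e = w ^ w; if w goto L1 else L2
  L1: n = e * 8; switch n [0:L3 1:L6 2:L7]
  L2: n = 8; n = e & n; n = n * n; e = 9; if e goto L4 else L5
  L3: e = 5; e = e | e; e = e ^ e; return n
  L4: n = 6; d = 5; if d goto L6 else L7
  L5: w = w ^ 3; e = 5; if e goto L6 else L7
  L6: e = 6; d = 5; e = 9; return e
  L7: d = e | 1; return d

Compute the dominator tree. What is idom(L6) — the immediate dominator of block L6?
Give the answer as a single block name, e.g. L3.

Answer: L0

Working:
idom tree: L1←L0 L2←L0 L3←L1 L4←L2 L5←L2 L6←L0 L7←L0
Join-block Dom:
  L6: preds {L1,L4,L5}: {L0,L1} ∩ {L0,L2,L4} ∩ {L0,L2,L5} = {L0}; idom=L0
  L7: preds {L1,L4,L5}: {L0,L1} ∩ {L0,L2,L4} ∩ {L0,L2,L5} = {L0}; idom=L0

idom(L6) = L0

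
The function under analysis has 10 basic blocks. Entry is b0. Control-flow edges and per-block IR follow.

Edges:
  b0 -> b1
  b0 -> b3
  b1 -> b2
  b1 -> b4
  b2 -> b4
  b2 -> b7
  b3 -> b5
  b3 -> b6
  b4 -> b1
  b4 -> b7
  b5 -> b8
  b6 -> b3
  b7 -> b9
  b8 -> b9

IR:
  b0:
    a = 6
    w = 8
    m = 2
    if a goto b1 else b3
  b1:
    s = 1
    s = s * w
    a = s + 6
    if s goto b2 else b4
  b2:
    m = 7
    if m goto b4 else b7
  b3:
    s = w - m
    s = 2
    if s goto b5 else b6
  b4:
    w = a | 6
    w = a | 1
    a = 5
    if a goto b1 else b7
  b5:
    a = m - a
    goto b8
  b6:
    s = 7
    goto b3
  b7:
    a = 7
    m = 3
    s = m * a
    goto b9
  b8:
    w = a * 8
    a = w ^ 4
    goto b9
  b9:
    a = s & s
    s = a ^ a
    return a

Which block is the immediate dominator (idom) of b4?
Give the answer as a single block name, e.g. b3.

idom tree: b1←b0 b2←b1 b3←b0 b4←b1 b5←b3 b6←b3 b7←b1 b8←b5 b9←b0
Join-block Dom:
  b1: preds {b0,b4}: {b0} ∩ {b0,b1,b4} = {b0}; idom=b0
  b3: preds {b0,b6}: {b0} ∩ {b0,b3,b6} = {b0}; idom=b0
  b4: preds {b1,b2}: {b0,b1} ∩ {b0,b1,b2} = {b0,b1}; idom=b1
  b7: preds {b2,b4}: {b0,b1,b2} ∩ {b0,b1,b4} = {b0,b1}; idom=b1
  b9: preds {b7,b8}: {b0,b1,b7} ∩ {b0,b3,b5,b8} = {b0}; idom=b0

idom(b4) = b1

Answer: b1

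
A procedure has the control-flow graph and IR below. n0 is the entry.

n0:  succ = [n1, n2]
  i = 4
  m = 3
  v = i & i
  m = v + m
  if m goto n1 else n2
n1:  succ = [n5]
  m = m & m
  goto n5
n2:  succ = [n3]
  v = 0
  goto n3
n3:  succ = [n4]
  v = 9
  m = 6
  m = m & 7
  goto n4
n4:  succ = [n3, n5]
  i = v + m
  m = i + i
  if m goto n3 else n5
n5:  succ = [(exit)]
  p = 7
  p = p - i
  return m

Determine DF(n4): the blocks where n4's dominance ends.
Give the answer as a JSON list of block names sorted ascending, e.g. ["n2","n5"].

idom tree: n1←n0 n2←n0 n3←n2 n4←n3 n5←n0
Dom at joins:
  n3: preds {n2,n4}: {n0,n2} ∩ {n0,n2,n3,n4} = {n0,n2}; idom=n2
  n5: preds {n1,n4}: {n0,n1} ∩ {n0,n2,n3,n4} = {n0}; idom=n0

DF walk-up:
  join n3 pred n2: · stop@n2
  join n3 pred n4: n4→n3 stop@n2
  join n5 pred n1: n1 stop@n0
  join n5 pred n4: n4→n3→n2 stop@n0
  n0: DF=∅
  n1: DF={n5}
  n2: DF={n5}
  n3: DF={n3,n5}
  n4: DF={n3,n5}
  n5: DF=∅

DF(n4) = ["n3", "n5"]

Answer: ["n3", "n5"]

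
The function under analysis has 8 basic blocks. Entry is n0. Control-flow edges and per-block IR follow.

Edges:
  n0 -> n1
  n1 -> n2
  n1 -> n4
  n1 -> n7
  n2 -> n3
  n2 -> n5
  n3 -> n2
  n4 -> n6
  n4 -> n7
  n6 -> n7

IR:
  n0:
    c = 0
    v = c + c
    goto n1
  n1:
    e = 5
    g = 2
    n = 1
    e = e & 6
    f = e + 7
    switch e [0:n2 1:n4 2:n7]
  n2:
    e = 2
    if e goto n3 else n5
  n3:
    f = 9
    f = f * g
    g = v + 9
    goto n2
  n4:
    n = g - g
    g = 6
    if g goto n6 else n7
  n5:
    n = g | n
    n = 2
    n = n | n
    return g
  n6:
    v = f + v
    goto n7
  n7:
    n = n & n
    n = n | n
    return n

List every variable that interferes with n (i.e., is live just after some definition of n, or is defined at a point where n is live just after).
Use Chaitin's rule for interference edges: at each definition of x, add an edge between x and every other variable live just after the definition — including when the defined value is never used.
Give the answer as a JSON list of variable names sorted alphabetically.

Answer: ["e", "f", "g", "v"]

Derivation:
Block summaries:
  n0: {c,v} / ∅
  n1: {e,f,g,n} / ∅
  n2: {e} / ∅
  n3: {f,g} / {g,v}
  n4: {g,n} / {g}
  n5: {n} / {g,n}
  n6: {v} / {f,v}
  n7: {n} / {n}

Liveness:
  live n0: ∅→{v}
  live n1: {v}→{f,g,n,v}
  live n2: {g,n,v}→{g,n,v}
  live n3: {g,n,v}→{g,n,v}
  live n4: {f,g,v}→{f,n,v}
  live n5: {g,n}→∅
  live n6: {f,n,v}→{n}
  live n7: {n}→∅

Interfere edges:
  c — ∅
  e — {f,g,n,v}
  f — {e,g,n,v}
  g — {e,f,n,v}
  n — {e,f,g,v}
  v — {e,f,g,n}

N(n) = ["e", "f", "g", "v"]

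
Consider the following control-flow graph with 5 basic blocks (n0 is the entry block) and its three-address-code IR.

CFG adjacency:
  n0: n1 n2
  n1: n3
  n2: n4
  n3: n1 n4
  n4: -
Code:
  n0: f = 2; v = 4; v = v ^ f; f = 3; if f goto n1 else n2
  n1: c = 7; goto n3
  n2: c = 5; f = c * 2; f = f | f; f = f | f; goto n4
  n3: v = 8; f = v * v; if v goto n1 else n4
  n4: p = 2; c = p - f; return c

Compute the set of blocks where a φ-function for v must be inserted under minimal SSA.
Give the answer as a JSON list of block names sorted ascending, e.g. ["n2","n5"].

idom tree: n1←n0 n2←n0 n3←n1 n4←n0
Join-block Dom:
  n1: preds {n0,n3}: {n0} ∩ {n0,n1,n3} = {n0}; idom=n0
  n4: preds {n2,n3}: {n0,n2} ∩ {n0,n1,n3} = {n0}; idom=n0

DF derivation:
  join n1 pred n0: · stop@n0
  join n1 pred n3: n3→n1 stop@n0
  join n4 pred n2: n2 stop@n0
  join n4 pred n3: n3→n1 stop@n0
  n0 → ∅
  n1 → {n1,n4}
  n2 → {n4}
  n3 → {n1,n4}
  n4 → ∅

φ for v: defs {n0,n3}
  DF⁺ = {n1,n4}

Answer: ["n1", "n4"]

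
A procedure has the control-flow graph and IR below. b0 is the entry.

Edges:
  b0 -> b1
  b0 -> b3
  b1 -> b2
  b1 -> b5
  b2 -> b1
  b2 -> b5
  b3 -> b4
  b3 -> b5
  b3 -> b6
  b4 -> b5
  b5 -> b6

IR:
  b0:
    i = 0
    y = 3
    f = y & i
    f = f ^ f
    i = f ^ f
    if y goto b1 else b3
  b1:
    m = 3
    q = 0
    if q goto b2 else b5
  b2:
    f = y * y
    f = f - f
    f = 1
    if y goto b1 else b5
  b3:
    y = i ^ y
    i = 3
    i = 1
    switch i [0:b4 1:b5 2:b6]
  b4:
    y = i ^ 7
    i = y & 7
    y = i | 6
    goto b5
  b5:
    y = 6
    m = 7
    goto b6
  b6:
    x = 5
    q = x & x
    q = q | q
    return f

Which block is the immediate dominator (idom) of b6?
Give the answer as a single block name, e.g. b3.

idom tree: b1←b0 b2←b1 b3←b0 b4←b3 b5←b0 b6←b0
Dom at joins:
  b1: preds {b0,b2}: {b0} ∩ {b0,b1,b2} = {b0}; idom=b0
  b5: preds {b1,b2,b3,b4}: {b0,b1} ∩ {b0,b1,b2} ∩ {b0,b3} ∩ {b0,b3,b4} = {b0}; idom=b0
  b6: preds {b3,b5}: {b0,b3} ∩ {b0,b5} = {b0}; idom=b0

idom(b6) = b0

Answer: b0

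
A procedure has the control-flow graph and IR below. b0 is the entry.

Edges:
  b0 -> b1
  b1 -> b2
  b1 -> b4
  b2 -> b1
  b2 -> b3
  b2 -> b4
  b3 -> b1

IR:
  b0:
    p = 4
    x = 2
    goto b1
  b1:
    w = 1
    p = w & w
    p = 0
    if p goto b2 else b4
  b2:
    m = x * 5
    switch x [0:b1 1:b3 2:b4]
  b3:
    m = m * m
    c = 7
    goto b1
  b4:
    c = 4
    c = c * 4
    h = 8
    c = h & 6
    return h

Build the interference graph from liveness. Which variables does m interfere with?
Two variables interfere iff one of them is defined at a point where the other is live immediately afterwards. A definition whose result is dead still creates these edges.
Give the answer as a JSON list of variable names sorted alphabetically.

Answer: ["x"]

Derivation:
def/use:
  b0: def={p,x} ue=∅
  b1: def={p,w} ue=∅
  b2: def={m} ue={x}
  b3: def={c,m} ue={m}
  b4: def={c,h} ue=∅

Liveness:
  b0: in=∅ out={x}
  b1: in={x} out={x}
  b2: in={x} out={m,x}
  b3: in={m,x} out={x}
  b4: in=∅ out=∅

Conflict graph:
  c↔{h,x}
  h↔{c}
  m↔{x}
  p↔{x}
  w↔{x}
  x↔{c,m,p,w}

N(m) = ["x"]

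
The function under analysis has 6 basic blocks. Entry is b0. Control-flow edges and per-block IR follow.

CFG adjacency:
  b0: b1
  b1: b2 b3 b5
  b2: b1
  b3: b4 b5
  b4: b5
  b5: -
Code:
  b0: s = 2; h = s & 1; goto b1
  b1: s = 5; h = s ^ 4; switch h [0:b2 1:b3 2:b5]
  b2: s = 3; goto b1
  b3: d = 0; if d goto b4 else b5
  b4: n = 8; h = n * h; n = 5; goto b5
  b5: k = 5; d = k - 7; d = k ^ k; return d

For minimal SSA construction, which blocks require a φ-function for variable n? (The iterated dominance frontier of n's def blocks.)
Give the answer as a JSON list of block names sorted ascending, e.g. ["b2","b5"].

idom tree: b1←b0 b2←b1 b3←b1 b4←b3 b5←b1
Dom at joins:
  b1: preds {b0,b2}: {b0} ∩ {b0,b1,b2} = {b0}; idom=b0
  b5: preds {b1,b3,b4}: {b0,b1} ∩ {b0,b1,b3} ∩ {b0,b1,b3,b4} = {b0,b1}; idom=b1

Frontier:
  b1←b0: walk · to b0
  b1←b2: walk b2→b1 to b0
  b5←b1: walk · to b1
  b5←b3: walk b3 to b1
  b5←b4: walk b4→b3 to b1
  DF(b0)=∅
  DF(b1)={b1}
  DF(b2)={b1}
  DF(b3)={b5}
  DF(b4)={b5}
  DF(b5)=∅

φ for n: defs {b4}
  DF⁺ = {b5}

Answer: ["b5"]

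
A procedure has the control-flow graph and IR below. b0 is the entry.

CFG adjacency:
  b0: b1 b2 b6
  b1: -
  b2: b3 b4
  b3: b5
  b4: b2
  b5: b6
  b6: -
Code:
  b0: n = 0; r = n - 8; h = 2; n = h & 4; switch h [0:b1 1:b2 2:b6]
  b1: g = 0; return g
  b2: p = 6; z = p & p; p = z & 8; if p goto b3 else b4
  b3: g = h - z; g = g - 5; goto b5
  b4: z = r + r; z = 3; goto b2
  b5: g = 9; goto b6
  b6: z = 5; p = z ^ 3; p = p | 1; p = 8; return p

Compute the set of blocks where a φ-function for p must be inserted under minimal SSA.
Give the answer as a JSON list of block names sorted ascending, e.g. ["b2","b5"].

idom tree: b1←b0 b2←b0 b3←b2 b4←b2 b5←b3 b6←b0
Join-block Dom:
  b2: preds {b0,b4}: {b0} ∩ {b0,b2,b4} = {b0}; idom=b0
  b6: preds {b0,b5}: {b0} ∩ {b0,b2,b3,b5} = {b0}; idom=b0

Frontier:
  join b2 pred b0: · stop@b0
  join b2 pred b4: b4→b2 stop@b0
  join b6 pred b0: · stop@b0
  join b6 pred b5: b5→b3→b2 stop@b0
  b0: DF=∅
  b1: DF=∅
  b2: DF={b2,b6}
  b3: DF={b6}
  b4: DF={b2}
  b5: DF={b6}
  b6: DF=∅

φ for p: defs {b2,b6}
  DF⁺ = {b2,b6}

Answer: ["b2", "b6"]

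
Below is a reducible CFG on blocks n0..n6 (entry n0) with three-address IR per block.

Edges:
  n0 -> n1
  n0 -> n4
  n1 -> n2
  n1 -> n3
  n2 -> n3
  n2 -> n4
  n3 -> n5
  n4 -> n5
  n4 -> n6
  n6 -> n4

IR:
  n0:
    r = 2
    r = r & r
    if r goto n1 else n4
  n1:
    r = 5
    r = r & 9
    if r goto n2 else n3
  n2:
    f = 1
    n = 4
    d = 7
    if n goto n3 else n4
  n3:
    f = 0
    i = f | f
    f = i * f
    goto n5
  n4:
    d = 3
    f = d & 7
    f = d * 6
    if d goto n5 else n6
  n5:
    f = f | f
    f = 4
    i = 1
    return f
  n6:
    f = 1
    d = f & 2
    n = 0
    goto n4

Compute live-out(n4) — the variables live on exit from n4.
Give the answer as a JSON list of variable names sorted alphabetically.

def/use:
  n0: {r} / ∅
  n1: {r} / ∅
  n2: {d,f,n} / ∅
  n3: {f,i} / ∅
  n4: {d,f} / ∅
  n5: {f,i} / {f}
  n6: {d,f,n} / ∅

Backward fixpoint:
  n0 li=∅ lo=∅
  n1 li=∅ lo=∅
  n2 li=∅ lo=∅
  n3 li=∅ lo={f}
  n4 li=∅ lo={f}
  n5 li={f} lo=∅
  n6 li=∅ lo=∅

live-out(n4) = ["f"]

Answer: ["f"]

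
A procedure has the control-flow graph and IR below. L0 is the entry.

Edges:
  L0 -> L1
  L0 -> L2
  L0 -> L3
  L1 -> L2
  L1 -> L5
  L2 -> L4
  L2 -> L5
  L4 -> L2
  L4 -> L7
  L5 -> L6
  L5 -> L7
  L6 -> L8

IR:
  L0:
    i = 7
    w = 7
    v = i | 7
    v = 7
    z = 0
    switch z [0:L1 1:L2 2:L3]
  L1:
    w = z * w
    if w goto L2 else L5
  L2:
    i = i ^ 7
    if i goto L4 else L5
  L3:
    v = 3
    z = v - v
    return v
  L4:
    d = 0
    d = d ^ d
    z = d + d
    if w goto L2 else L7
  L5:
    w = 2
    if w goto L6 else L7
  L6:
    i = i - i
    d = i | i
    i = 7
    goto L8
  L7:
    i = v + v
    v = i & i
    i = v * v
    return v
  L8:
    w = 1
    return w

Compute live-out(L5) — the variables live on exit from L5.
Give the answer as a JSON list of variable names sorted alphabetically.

Answer: ["i", "v"]

Working:
Block summaries:
  L0: def={i,v,w,z} ue=∅
  L1: def={w} ue={w,z}
  L2: def={i} ue={i}
  L3: def={v,z} ue=∅
  L4: def={d,z} ue={w}
  L5: def={w} ue=∅
  L6: def={d,i} ue={i}
  L7: def={i,v} ue={v}
  L8: def={w} ue=∅

Live sets:
  L0 li=∅ lo={i,v,w,z}
  L1 li={i,v,w,z} lo={i,v,w}
  L2 li={i,v,w} lo={i,v,w}
  L3 li=∅ lo=∅
  L4 li={i,v,w} lo={i,v,w}
  L5 li={i,v} lo={i,v}
  L6 li={i} lo=∅
  L7 li={v} lo=∅
  L8 li=∅ lo=∅

live-out(L5) = ["i", "v"]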